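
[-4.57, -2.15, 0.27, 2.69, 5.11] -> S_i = -4.57 + 2.42*i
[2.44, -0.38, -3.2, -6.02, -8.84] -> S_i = 2.44 + -2.82*i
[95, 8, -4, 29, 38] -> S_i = Random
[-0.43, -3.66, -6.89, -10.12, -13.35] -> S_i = -0.43 + -3.23*i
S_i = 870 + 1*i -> [870, 871, 872, 873, 874]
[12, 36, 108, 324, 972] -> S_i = 12*3^i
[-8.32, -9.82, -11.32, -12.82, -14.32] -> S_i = -8.32 + -1.50*i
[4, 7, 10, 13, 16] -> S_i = 4 + 3*i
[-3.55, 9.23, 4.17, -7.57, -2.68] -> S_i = Random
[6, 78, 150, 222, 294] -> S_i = 6 + 72*i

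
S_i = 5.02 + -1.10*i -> [5.02, 3.92, 2.82, 1.72, 0.62]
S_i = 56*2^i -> [56, 112, 224, 448, 896]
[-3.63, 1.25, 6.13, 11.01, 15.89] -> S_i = -3.63 + 4.88*i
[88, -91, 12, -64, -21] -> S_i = Random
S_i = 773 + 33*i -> [773, 806, 839, 872, 905]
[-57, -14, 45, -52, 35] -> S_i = Random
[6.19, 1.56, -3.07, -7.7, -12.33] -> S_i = 6.19 + -4.63*i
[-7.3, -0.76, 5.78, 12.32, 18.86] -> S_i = -7.30 + 6.54*i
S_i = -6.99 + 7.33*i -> [-6.99, 0.34, 7.67, 15.0, 22.33]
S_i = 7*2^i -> [7, 14, 28, 56, 112]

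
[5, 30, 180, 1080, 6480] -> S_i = 5*6^i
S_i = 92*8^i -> [92, 736, 5888, 47104, 376832]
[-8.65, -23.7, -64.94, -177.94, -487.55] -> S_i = -8.65*2.74^i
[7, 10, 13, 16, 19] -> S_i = 7 + 3*i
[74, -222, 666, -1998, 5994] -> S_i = 74*-3^i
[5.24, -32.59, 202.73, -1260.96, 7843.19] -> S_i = 5.24*(-6.22)^i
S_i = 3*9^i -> [3, 27, 243, 2187, 19683]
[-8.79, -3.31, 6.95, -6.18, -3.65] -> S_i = Random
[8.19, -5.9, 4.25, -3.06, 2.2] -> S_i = 8.19*(-0.72)^i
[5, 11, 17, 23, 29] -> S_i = 5 + 6*i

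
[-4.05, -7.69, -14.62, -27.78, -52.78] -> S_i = -4.05*1.90^i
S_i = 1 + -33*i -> [1, -32, -65, -98, -131]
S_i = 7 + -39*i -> [7, -32, -71, -110, -149]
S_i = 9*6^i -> [9, 54, 324, 1944, 11664]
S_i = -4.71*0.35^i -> [-4.71, -1.65, -0.58, -0.2, -0.07]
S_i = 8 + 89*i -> [8, 97, 186, 275, 364]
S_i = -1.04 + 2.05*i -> [-1.04, 1.01, 3.06, 5.11, 7.16]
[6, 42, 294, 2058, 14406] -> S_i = 6*7^i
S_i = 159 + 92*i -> [159, 251, 343, 435, 527]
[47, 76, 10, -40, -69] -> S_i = Random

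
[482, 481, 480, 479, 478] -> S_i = 482 + -1*i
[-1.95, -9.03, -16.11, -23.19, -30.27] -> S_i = -1.95 + -7.08*i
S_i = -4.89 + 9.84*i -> [-4.89, 4.95, 14.79, 24.63, 34.47]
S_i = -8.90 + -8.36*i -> [-8.9, -17.26, -25.62, -33.98, -42.34]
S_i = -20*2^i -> [-20, -40, -80, -160, -320]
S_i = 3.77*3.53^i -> [3.77, 13.31, 46.98, 165.83, 585.38]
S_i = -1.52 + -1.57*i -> [-1.52, -3.09, -4.66, -6.23, -7.8]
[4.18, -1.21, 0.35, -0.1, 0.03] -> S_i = 4.18*(-0.29)^i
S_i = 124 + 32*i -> [124, 156, 188, 220, 252]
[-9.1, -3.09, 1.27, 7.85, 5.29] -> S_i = Random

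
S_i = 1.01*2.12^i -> [1.01, 2.14, 4.54, 9.62, 20.4]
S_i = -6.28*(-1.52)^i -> [-6.28, 9.55, -14.51, 22.05, -33.52]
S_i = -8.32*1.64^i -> [-8.32, -13.64, -22.38, -36.7, -60.19]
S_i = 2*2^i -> [2, 4, 8, 16, 32]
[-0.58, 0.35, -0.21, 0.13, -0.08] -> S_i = -0.58*(-0.60)^i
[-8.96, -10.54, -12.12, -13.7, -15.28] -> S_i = -8.96 + -1.58*i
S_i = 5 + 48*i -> [5, 53, 101, 149, 197]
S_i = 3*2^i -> [3, 6, 12, 24, 48]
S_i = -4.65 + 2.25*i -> [-4.65, -2.4, -0.15, 2.1, 4.35]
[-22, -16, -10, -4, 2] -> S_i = -22 + 6*i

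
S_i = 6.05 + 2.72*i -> [6.05, 8.77, 11.49, 14.21, 16.93]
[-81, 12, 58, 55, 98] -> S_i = Random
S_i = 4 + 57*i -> [4, 61, 118, 175, 232]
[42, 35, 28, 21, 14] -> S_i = 42 + -7*i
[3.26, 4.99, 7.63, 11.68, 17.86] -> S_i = 3.26*1.53^i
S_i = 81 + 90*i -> [81, 171, 261, 351, 441]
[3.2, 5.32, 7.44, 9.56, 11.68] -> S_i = 3.20 + 2.12*i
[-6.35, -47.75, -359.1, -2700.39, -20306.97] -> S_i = -6.35*7.52^i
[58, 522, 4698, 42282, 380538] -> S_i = 58*9^i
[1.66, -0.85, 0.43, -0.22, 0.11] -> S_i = 1.66*(-0.51)^i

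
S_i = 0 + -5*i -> [0, -5, -10, -15, -20]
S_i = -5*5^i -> [-5, -25, -125, -625, -3125]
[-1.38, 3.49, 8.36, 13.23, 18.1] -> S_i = -1.38 + 4.87*i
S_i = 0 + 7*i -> [0, 7, 14, 21, 28]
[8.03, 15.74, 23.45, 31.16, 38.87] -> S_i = 8.03 + 7.71*i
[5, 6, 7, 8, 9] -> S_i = 5 + 1*i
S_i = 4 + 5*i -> [4, 9, 14, 19, 24]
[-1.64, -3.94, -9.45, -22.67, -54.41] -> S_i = -1.64*2.40^i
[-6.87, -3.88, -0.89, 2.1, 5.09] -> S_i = -6.87 + 2.99*i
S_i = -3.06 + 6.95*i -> [-3.06, 3.89, 10.84, 17.79, 24.74]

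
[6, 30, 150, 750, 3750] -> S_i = 6*5^i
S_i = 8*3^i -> [8, 24, 72, 216, 648]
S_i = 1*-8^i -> [1, -8, 64, -512, 4096]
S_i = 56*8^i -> [56, 448, 3584, 28672, 229376]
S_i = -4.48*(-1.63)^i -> [-4.48, 7.3, -11.9, 19.4, -31.62]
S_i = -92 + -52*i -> [-92, -144, -196, -248, -300]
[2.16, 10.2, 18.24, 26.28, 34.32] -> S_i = 2.16 + 8.04*i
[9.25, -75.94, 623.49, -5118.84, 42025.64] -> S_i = 9.25*(-8.21)^i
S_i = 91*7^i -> [91, 637, 4459, 31213, 218491]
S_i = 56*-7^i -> [56, -392, 2744, -19208, 134456]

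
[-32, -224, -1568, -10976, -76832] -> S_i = -32*7^i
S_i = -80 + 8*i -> [-80, -72, -64, -56, -48]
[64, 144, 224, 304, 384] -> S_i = 64 + 80*i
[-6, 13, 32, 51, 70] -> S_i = -6 + 19*i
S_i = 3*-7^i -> [3, -21, 147, -1029, 7203]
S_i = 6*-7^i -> [6, -42, 294, -2058, 14406]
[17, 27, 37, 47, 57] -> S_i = 17 + 10*i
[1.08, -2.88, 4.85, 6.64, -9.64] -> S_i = Random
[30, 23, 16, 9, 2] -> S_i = 30 + -7*i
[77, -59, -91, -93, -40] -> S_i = Random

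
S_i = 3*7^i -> [3, 21, 147, 1029, 7203]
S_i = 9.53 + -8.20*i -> [9.53, 1.33, -6.87, -15.07, -23.27]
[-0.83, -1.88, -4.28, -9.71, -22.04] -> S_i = -0.83*2.27^i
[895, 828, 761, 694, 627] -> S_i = 895 + -67*i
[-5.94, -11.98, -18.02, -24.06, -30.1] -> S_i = -5.94 + -6.04*i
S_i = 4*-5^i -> [4, -20, 100, -500, 2500]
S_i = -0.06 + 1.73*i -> [-0.06, 1.67, 3.4, 5.13, 6.86]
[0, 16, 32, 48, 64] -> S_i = 0 + 16*i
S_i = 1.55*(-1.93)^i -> [1.55, -2.99, 5.77, -11.14, 21.51]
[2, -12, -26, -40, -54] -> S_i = 2 + -14*i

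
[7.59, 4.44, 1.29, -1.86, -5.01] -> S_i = 7.59 + -3.15*i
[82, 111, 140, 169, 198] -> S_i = 82 + 29*i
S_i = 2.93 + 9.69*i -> [2.93, 12.62, 22.31, 32.0, 41.69]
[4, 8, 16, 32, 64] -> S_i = 4*2^i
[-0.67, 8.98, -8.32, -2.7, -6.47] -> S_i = Random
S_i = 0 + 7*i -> [0, 7, 14, 21, 28]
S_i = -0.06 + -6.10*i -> [-0.06, -6.16, -12.26, -18.36, -24.46]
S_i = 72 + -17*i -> [72, 55, 38, 21, 4]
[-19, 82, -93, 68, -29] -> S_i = Random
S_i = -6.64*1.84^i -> [-6.64, -12.22, -22.48, -41.36, -76.11]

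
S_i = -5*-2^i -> [-5, 10, -20, 40, -80]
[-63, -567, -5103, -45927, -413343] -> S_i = -63*9^i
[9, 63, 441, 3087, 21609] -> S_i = 9*7^i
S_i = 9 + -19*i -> [9, -10, -29, -48, -67]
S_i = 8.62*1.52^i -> [8.62, 13.1, 19.92, 30.27, 46.01]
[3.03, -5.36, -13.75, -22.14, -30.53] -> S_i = 3.03 + -8.39*i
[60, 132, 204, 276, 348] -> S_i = 60 + 72*i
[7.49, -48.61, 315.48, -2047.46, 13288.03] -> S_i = 7.49*(-6.49)^i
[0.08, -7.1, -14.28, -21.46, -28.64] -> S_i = 0.08 + -7.18*i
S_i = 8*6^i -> [8, 48, 288, 1728, 10368]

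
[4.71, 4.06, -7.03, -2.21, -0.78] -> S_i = Random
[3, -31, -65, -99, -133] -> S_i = 3 + -34*i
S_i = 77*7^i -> [77, 539, 3773, 26411, 184877]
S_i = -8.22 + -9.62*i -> [-8.22, -17.84, -27.46, -37.08, -46.7]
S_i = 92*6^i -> [92, 552, 3312, 19872, 119232]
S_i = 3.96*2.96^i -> [3.96, 11.72, 34.7, 102.7, 303.99]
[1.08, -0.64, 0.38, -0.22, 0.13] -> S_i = 1.08*(-0.59)^i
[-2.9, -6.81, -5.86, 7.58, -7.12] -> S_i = Random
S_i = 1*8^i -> [1, 8, 64, 512, 4096]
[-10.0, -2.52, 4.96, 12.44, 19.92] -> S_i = -10.00 + 7.48*i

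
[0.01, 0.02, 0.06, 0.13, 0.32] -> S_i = 0.01*2.37^i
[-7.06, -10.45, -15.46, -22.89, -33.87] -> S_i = -7.06*1.48^i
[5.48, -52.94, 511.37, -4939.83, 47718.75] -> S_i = 5.48*(-9.66)^i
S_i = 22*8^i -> [22, 176, 1408, 11264, 90112]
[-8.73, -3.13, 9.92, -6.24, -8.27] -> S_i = Random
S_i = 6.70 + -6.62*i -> [6.7, 0.08, -6.54, -13.16, -19.78]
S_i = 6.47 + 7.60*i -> [6.47, 14.07, 21.67, 29.27, 36.87]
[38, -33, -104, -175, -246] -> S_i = 38 + -71*i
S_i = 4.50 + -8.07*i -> [4.5, -3.57, -11.64, -19.71, -27.78]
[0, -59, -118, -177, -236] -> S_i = 0 + -59*i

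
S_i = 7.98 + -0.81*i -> [7.98, 7.17, 6.36, 5.55, 4.74]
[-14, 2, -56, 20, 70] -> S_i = Random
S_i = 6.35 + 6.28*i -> [6.35, 12.63, 18.91, 25.19, 31.47]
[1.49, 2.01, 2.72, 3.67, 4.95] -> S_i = 1.49*1.35^i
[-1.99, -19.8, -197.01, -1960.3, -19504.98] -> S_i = -1.99*9.95^i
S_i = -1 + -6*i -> [-1, -7, -13, -19, -25]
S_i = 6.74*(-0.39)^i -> [6.74, -2.63, 1.03, -0.4, 0.16]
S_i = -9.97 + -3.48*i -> [-9.97, -13.45, -16.93, -20.41, -23.89]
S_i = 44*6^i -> [44, 264, 1584, 9504, 57024]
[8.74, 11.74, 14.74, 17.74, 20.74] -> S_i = 8.74 + 3.00*i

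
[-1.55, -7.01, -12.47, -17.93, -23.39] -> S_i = -1.55 + -5.46*i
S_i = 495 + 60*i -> [495, 555, 615, 675, 735]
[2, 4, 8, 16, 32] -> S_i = 2*2^i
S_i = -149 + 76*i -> [-149, -73, 3, 79, 155]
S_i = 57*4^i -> [57, 228, 912, 3648, 14592]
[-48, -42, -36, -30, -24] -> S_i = -48 + 6*i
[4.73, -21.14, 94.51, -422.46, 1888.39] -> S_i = 4.73*(-4.47)^i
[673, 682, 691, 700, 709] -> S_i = 673 + 9*i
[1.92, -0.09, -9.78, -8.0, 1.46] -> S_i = Random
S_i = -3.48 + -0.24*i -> [-3.48, -3.72, -3.96, -4.2, -4.44]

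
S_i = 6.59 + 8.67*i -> [6.59, 15.26, 23.93, 32.6, 41.27]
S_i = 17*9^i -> [17, 153, 1377, 12393, 111537]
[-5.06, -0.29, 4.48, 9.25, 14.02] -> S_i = -5.06 + 4.77*i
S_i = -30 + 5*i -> [-30, -25, -20, -15, -10]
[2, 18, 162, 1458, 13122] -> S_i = 2*9^i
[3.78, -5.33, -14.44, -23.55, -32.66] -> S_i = 3.78 + -9.11*i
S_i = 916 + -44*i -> [916, 872, 828, 784, 740]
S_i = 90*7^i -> [90, 630, 4410, 30870, 216090]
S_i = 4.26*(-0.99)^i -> [4.26, -4.22, 4.18, -4.13, 4.09]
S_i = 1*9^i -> [1, 9, 81, 729, 6561]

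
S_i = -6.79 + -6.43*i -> [-6.79, -13.22, -19.65, -26.08, -32.51]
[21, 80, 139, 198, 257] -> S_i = 21 + 59*i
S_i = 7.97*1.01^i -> [7.97, 8.05, 8.13, 8.21, 8.29]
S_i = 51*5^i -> [51, 255, 1275, 6375, 31875]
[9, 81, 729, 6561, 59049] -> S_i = 9*9^i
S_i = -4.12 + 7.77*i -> [-4.12, 3.65, 11.42, 19.19, 26.96]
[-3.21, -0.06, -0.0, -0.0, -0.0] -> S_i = -3.21*0.02^i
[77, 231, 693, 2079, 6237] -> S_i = 77*3^i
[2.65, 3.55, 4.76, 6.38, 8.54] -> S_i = 2.65*1.34^i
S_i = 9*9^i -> [9, 81, 729, 6561, 59049]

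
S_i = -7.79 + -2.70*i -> [-7.79, -10.49, -13.19, -15.89, -18.59]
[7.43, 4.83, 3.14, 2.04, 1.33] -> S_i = 7.43*0.65^i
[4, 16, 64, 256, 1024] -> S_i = 4*4^i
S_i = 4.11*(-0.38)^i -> [4.11, -1.56, 0.59, -0.23, 0.09]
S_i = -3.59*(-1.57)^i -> [-3.59, 5.64, -8.85, 13.89, -21.81]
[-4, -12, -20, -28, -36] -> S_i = -4 + -8*i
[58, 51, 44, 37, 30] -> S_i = 58 + -7*i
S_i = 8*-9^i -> [8, -72, 648, -5832, 52488]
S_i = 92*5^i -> [92, 460, 2300, 11500, 57500]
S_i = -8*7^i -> [-8, -56, -392, -2744, -19208]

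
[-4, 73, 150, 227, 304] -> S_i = -4 + 77*i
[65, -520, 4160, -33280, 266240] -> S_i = 65*-8^i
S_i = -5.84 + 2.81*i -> [-5.84, -3.03, -0.22, 2.59, 5.4]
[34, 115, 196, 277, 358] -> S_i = 34 + 81*i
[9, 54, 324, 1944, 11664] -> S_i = 9*6^i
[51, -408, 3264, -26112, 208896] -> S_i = 51*-8^i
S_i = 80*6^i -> [80, 480, 2880, 17280, 103680]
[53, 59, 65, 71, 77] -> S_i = 53 + 6*i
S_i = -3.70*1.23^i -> [-3.7, -4.55, -5.6, -6.89, -8.47]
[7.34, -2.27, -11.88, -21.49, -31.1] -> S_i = 7.34 + -9.61*i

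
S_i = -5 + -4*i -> [-5, -9, -13, -17, -21]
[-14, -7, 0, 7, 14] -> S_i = -14 + 7*i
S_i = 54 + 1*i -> [54, 55, 56, 57, 58]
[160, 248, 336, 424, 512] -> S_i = 160 + 88*i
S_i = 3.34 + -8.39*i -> [3.34, -5.05, -13.44, -21.83, -30.22]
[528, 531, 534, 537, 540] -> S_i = 528 + 3*i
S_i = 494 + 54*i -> [494, 548, 602, 656, 710]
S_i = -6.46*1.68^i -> [-6.46, -10.85, -18.23, -30.63, -51.46]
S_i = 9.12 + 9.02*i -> [9.12, 18.14, 27.16, 36.18, 45.2]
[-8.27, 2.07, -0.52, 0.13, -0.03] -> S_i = -8.27*(-0.25)^i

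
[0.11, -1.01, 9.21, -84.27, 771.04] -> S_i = 0.11*(-9.15)^i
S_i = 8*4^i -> [8, 32, 128, 512, 2048]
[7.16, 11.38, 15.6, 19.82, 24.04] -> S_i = 7.16 + 4.22*i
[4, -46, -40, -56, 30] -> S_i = Random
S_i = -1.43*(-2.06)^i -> [-1.43, 2.95, -6.07, 12.5, -25.75]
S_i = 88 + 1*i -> [88, 89, 90, 91, 92]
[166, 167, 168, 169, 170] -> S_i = 166 + 1*i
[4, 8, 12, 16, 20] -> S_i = 4 + 4*i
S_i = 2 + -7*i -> [2, -5, -12, -19, -26]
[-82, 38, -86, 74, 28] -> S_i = Random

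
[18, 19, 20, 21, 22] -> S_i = 18 + 1*i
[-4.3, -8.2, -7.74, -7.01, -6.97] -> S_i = Random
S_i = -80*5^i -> [-80, -400, -2000, -10000, -50000]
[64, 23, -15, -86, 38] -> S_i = Random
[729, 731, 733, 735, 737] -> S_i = 729 + 2*i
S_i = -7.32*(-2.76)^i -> [-7.32, 20.2, -55.76, 153.9, -424.76]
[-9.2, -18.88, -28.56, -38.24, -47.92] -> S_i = -9.20 + -9.68*i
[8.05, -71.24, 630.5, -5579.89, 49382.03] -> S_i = 8.05*(-8.85)^i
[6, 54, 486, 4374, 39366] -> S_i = 6*9^i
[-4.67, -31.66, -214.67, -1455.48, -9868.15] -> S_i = -4.67*6.78^i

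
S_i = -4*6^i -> [-4, -24, -144, -864, -5184]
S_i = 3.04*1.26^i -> [3.04, 3.83, 4.83, 6.08, 7.66]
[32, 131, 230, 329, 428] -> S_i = 32 + 99*i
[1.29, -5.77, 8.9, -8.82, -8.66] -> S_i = Random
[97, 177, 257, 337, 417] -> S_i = 97 + 80*i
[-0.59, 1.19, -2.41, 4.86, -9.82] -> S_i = -0.59*(-2.02)^i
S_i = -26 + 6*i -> [-26, -20, -14, -8, -2]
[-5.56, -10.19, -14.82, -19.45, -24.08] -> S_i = -5.56 + -4.63*i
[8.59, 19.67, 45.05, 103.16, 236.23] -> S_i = 8.59*2.29^i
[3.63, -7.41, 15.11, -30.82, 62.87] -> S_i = 3.63*(-2.04)^i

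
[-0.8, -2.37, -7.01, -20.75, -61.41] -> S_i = -0.80*2.96^i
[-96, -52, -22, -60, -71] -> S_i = Random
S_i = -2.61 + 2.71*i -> [-2.61, 0.1, 2.81, 5.52, 8.23]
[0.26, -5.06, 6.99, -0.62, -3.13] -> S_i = Random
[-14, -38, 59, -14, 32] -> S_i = Random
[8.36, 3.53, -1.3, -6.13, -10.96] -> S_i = 8.36 + -4.83*i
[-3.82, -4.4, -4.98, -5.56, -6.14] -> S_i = -3.82 + -0.58*i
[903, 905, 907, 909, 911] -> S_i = 903 + 2*i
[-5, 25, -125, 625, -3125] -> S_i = -5*-5^i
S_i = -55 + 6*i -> [-55, -49, -43, -37, -31]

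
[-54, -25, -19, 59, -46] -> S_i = Random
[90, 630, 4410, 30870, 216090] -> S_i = 90*7^i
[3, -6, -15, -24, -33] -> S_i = 3 + -9*i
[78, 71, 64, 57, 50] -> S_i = 78 + -7*i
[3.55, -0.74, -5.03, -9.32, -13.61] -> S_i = 3.55 + -4.29*i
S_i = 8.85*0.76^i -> [8.85, 6.73, 5.11, 3.88, 2.95]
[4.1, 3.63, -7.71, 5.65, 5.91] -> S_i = Random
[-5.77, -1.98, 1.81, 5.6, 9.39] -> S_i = -5.77 + 3.79*i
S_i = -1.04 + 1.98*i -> [-1.04, 0.94, 2.92, 4.9, 6.88]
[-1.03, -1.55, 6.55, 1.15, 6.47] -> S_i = Random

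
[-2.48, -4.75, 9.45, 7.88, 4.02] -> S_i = Random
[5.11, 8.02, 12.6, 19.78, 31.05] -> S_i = 5.11*1.57^i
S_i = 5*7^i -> [5, 35, 245, 1715, 12005]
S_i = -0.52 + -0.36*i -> [-0.52, -0.88, -1.24, -1.6, -1.96]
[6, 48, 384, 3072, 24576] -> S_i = 6*8^i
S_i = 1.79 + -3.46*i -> [1.79, -1.67, -5.13, -8.59, -12.05]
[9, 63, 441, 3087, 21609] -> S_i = 9*7^i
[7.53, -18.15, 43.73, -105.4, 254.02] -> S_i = 7.53*(-2.41)^i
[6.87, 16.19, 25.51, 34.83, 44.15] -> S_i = 6.87 + 9.32*i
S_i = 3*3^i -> [3, 9, 27, 81, 243]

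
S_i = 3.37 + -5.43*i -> [3.37, -2.06, -7.49, -12.92, -18.35]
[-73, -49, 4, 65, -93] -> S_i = Random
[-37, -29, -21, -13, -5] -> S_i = -37 + 8*i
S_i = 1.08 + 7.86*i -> [1.08, 8.94, 16.8, 24.66, 32.52]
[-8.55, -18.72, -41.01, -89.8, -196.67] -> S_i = -8.55*2.19^i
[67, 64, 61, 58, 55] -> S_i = 67 + -3*i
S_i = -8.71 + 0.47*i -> [-8.71, -8.24, -7.77, -7.3, -6.83]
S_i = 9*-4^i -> [9, -36, 144, -576, 2304]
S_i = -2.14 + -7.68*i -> [-2.14, -9.82, -17.5, -25.18, -32.86]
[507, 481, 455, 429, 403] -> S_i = 507 + -26*i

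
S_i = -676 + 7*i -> [-676, -669, -662, -655, -648]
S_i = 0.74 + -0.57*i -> [0.74, 0.17, -0.4, -0.97, -1.54]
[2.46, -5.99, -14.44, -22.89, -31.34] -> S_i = 2.46 + -8.45*i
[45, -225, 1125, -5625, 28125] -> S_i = 45*-5^i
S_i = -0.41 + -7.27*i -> [-0.41, -7.68, -14.95, -22.22, -29.49]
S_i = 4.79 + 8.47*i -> [4.79, 13.26, 21.73, 30.2, 38.67]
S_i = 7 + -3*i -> [7, 4, 1, -2, -5]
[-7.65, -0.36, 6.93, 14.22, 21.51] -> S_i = -7.65 + 7.29*i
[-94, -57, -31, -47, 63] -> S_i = Random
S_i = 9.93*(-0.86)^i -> [9.93, -8.54, 7.34, -6.32, 5.43]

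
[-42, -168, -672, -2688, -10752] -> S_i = -42*4^i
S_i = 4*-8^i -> [4, -32, 256, -2048, 16384]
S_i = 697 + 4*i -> [697, 701, 705, 709, 713]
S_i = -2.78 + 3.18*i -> [-2.78, 0.4, 3.58, 6.76, 9.94]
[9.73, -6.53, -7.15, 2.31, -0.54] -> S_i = Random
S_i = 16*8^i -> [16, 128, 1024, 8192, 65536]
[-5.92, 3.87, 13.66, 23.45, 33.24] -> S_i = -5.92 + 9.79*i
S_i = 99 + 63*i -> [99, 162, 225, 288, 351]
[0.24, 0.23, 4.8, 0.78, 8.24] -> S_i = Random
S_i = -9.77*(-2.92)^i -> [-9.77, 28.53, -83.3, 243.24, -710.27]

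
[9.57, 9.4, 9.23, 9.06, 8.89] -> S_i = 9.57 + -0.17*i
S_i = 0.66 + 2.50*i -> [0.66, 3.16, 5.66, 8.16, 10.66]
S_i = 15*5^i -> [15, 75, 375, 1875, 9375]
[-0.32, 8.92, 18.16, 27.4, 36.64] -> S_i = -0.32 + 9.24*i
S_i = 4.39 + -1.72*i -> [4.39, 2.67, 0.95, -0.77, -2.49]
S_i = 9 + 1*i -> [9, 10, 11, 12, 13]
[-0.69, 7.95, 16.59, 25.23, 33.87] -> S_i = -0.69 + 8.64*i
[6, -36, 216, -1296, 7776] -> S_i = 6*-6^i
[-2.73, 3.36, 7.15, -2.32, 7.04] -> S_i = Random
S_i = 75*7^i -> [75, 525, 3675, 25725, 180075]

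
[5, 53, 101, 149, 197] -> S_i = 5 + 48*i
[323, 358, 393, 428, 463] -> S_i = 323 + 35*i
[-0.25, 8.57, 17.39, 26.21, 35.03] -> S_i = -0.25 + 8.82*i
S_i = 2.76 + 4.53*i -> [2.76, 7.29, 11.82, 16.35, 20.88]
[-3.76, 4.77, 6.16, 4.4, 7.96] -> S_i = Random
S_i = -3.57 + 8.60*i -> [-3.57, 5.03, 13.63, 22.23, 30.83]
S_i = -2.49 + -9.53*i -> [-2.49, -12.02, -21.55, -31.08, -40.61]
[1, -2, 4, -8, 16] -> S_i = 1*-2^i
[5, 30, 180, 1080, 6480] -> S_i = 5*6^i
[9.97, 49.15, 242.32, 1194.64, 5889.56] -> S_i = 9.97*4.93^i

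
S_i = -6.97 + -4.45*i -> [-6.97, -11.42, -15.87, -20.32, -24.77]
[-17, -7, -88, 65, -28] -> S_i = Random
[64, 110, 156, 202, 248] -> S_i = 64 + 46*i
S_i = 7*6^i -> [7, 42, 252, 1512, 9072]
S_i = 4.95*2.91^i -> [4.95, 14.4, 41.92, 121.98, 354.96]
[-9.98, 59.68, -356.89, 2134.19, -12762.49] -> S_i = -9.98*(-5.98)^i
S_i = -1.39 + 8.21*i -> [-1.39, 6.82, 15.03, 23.24, 31.45]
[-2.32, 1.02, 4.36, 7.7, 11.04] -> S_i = -2.32 + 3.34*i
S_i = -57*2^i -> [-57, -114, -228, -456, -912]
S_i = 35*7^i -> [35, 245, 1715, 12005, 84035]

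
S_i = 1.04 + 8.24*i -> [1.04, 9.28, 17.52, 25.76, 34.0]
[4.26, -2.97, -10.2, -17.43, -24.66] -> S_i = 4.26 + -7.23*i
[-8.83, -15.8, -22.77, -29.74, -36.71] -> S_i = -8.83 + -6.97*i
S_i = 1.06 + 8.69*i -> [1.06, 9.75, 18.44, 27.13, 35.82]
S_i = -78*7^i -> [-78, -546, -3822, -26754, -187278]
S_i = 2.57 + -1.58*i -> [2.57, 0.99, -0.59, -2.17, -3.75]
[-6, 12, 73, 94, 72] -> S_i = Random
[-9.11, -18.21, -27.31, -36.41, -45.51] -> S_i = -9.11 + -9.10*i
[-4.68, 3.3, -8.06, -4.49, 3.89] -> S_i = Random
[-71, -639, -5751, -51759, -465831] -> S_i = -71*9^i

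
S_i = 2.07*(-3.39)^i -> [2.07, -7.02, 23.79, -80.64, 273.38]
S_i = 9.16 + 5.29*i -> [9.16, 14.45, 19.74, 25.03, 30.32]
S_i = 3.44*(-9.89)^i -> [3.44, -34.02, 336.47, -3327.72, 32911.19]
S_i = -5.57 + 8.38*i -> [-5.57, 2.81, 11.19, 19.57, 27.95]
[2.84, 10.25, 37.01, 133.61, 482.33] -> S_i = 2.84*3.61^i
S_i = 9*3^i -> [9, 27, 81, 243, 729]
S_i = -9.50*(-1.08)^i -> [-9.5, 10.26, -11.08, 11.97, -12.92]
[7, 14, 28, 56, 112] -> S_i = 7*2^i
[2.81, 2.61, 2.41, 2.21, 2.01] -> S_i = 2.81 + -0.20*i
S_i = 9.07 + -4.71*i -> [9.07, 4.36, -0.35, -5.06, -9.77]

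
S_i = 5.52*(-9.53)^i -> [5.52, -52.61, 501.33, -4777.69, 45531.37]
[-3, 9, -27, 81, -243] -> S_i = -3*-3^i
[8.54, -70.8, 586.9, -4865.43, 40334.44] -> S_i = 8.54*(-8.29)^i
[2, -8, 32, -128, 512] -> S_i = 2*-4^i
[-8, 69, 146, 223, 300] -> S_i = -8 + 77*i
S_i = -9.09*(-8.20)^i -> [-9.09, 74.54, -611.21, 5011.94, -41097.87]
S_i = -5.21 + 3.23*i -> [-5.21, -1.98, 1.25, 4.48, 7.71]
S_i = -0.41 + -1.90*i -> [-0.41, -2.31, -4.21, -6.11, -8.01]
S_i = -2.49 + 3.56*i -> [-2.49, 1.07, 4.63, 8.19, 11.75]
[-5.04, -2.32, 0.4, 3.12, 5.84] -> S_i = -5.04 + 2.72*i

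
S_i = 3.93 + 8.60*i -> [3.93, 12.53, 21.13, 29.73, 38.33]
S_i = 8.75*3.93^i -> [8.75, 34.39, 135.14, 531.11, 2087.27]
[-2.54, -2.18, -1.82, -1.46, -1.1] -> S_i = -2.54 + 0.36*i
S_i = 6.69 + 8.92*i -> [6.69, 15.61, 24.53, 33.45, 42.37]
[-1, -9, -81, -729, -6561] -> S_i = -1*9^i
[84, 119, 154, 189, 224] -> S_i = 84 + 35*i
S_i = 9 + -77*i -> [9, -68, -145, -222, -299]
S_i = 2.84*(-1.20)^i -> [2.84, -3.41, 4.09, -4.91, 5.89]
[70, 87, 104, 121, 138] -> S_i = 70 + 17*i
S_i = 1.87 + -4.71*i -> [1.87, -2.84, -7.55, -12.26, -16.97]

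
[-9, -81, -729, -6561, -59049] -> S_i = -9*9^i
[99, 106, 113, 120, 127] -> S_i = 99 + 7*i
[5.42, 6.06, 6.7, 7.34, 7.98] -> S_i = 5.42 + 0.64*i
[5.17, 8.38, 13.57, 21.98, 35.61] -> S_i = 5.17*1.62^i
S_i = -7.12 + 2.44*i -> [-7.12, -4.68, -2.24, 0.2, 2.64]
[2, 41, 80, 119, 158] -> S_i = 2 + 39*i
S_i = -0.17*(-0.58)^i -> [-0.17, 0.1, -0.06, 0.03, -0.02]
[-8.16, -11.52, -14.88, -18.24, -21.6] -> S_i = -8.16 + -3.36*i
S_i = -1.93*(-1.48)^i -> [-1.93, 2.86, -4.23, 6.26, -9.26]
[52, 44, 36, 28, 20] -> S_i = 52 + -8*i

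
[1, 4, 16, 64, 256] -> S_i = 1*4^i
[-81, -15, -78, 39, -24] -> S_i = Random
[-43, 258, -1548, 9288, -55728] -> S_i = -43*-6^i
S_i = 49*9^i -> [49, 441, 3969, 35721, 321489]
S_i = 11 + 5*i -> [11, 16, 21, 26, 31]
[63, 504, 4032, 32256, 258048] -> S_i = 63*8^i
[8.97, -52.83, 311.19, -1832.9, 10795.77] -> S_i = 8.97*(-5.89)^i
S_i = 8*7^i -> [8, 56, 392, 2744, 19208]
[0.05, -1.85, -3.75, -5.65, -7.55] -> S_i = 0.05 + -1.90*i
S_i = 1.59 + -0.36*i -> [1.59, 1.23, 0.87, 0.51, 0.15]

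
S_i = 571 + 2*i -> [571, 573, 575, 577, 579]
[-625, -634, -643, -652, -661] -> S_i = -625 + -9*i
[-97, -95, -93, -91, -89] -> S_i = -97 + 2*i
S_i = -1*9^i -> [-1, -9, -81, -729, -6561]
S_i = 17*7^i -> [17, 119, 833, 5831, 40817]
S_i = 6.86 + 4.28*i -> [6.86, 11.14, 15.42, 19.7, 23.98]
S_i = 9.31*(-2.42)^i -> [9.31, -22.53, 54.52, -131.95, 319.31]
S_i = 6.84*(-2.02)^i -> [6.84, -13.82, 27.91, -56.38, 113.88]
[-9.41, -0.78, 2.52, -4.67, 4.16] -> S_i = Random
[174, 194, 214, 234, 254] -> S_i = 174 + 20*i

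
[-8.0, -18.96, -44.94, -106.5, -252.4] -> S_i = -8.00*2.37^i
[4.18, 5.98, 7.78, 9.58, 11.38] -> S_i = 4.18 + 1.80*i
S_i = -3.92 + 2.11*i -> [-3.92, -1.81, 0.3, 2.41, 4.52]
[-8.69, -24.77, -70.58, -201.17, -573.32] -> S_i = -8.69*2.85^i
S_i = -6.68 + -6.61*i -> [-6.68, -13.29, -19.9, -26.51, -33.12]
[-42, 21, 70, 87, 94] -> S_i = Random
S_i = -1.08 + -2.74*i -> [-1.08, -3.82, -6.56, -9.3, -12.04]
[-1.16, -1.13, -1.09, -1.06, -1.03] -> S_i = -1.16*0.97^i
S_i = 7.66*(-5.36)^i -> [7.66, -41.06, 220.07, -1179.57, 6322.49]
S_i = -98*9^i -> [-98, -882, -7938, -71442, -642978]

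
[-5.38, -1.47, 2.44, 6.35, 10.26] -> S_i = -5.38 + 3.91*i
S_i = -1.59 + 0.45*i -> [-1.59, -1.14, -0.69, -0.24, 0.21]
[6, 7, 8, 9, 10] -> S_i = 6 + 1*i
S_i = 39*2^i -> [39, 78, 156, 312, 624]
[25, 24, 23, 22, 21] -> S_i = 25 + -1*i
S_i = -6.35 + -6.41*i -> [-6.35, -12.76, -19.17, -25.58, -31.99]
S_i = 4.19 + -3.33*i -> [4.19, 0.86, -2.47, -5.8, -9.13]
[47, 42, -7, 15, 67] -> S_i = Random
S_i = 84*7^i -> [84, 588, 4116, 28812, 201684]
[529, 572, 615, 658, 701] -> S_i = 529 + 43*i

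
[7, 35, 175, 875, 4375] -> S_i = 7*5^i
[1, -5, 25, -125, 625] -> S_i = 1*-5^i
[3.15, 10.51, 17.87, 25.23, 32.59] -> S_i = 3.15 + 7.36*i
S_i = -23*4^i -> [-23, -92, -368, -1472, -5888]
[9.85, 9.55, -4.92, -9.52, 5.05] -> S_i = Random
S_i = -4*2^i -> [-4, -8, -16, -32, -64]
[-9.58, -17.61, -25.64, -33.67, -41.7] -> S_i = -9.58 + -8.03*i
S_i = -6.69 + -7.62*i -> [-6.69, -14.31, -21.93, -29.55, -37.17]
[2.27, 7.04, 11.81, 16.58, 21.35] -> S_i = 2.27 + 4.77*i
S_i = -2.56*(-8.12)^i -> [-2.56, 20.79, -168.79, 1370.59, -11129.2]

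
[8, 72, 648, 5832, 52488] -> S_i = 8*9^i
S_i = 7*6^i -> [7, 42, 252, 1512, 9072]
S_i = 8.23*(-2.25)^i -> [8.23, -18.52, 41.66, -93.74, 210.93]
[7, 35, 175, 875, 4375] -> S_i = 7*5^i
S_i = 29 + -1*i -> [29, 28, 27, 26, 25]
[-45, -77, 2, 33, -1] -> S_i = Random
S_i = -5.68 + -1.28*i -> [-5.68, -6.96, -8.24, -9.52, -10.8]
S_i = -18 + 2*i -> [-18, -16, -14, -12, -10]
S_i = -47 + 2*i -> [-47, -45, -43, -41, -39]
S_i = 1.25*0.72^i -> [1.25, 0.9, 0.65, 0.47, 0.34]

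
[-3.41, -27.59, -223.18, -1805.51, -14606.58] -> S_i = -3.41*8.09^i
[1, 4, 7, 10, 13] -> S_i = 1 + 3*i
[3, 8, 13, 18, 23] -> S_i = 3 + 5*i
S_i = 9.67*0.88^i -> [9.67, 8.51, 7.49, 6.59, 5.8]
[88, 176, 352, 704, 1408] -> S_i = 88*2^i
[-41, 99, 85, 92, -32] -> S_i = Random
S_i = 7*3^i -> [7, 21, 63, 189, 567]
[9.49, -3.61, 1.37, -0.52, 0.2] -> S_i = 9.49*(-0.38)^i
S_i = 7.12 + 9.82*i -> [7.12, 16.94, 26.76, 36.58, 46.4]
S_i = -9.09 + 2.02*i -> [-9.09, -7.07, -5.05, -3.03, -1.01]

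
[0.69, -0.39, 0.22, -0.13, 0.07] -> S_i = 0.69*(-0.57)^i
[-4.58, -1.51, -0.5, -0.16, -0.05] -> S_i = -4.58*0.33^i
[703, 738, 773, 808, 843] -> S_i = 703 + 35*i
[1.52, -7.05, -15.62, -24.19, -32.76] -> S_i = 1.52 + -8.57*i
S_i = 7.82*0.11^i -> [7.82, 0.86, 0.09, 0.01, 0.0]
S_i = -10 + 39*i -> [-10, 29, 68, 107, 146]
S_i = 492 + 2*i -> [492, 494, 496, 498, 500]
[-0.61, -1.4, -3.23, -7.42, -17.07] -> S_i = -0.61*2.30^i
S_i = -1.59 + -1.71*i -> [-1.59, -3.3, -5.01, -6.72, -8.43]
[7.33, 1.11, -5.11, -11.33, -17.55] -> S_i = 7.33 + -6.22*i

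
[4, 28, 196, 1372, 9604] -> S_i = 4*7^i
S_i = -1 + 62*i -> [-1, 61, 123, 185, 247]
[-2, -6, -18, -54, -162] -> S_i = -2*3^i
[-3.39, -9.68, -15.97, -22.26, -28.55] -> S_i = -3.39 + -6.29*i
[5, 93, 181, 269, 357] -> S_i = 5 + 88*i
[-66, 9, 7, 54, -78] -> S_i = Random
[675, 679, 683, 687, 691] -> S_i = 675 + 4*i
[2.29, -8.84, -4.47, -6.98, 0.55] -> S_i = Random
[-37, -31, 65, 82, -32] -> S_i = Random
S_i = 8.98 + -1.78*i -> [8.98, 7.2, 5.42, 3.64, 1.86]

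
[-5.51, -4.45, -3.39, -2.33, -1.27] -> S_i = -5.51 + 1.06*i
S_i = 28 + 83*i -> [28, 111, 194, 277, 360]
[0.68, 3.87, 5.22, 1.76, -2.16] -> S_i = Random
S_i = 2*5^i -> [2, 10, 50, 250, 1250]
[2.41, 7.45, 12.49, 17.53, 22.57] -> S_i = 2.41 + 5.04*i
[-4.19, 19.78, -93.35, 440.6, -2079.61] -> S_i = -4.19*(-4.72)^i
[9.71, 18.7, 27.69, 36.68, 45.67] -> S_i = 9.71 + 8.99*i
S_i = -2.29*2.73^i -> [-2.29, -6.25, -17.07, -46.59, -127.2]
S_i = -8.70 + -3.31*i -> [-8.7, -12.01, -15.32, -18.63, -21.94]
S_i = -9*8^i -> [-9, -72, -576, -4608, -36864]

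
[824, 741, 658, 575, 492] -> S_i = 824 + -83*i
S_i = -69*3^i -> [-69, -207, -621, -1863, -5589]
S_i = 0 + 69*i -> [0, 69, 138, 207, 276]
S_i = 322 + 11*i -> [322, 333, 344, 355, 366]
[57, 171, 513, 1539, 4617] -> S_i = 57*3^i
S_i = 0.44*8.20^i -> [0.44, 3.61, 29.59, 242.6, 1989.34]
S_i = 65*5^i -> [65, 325, 1625, 8125, 40625]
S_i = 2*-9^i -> [2, -18, 162, -1458, 13122]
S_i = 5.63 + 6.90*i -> [5.63, 12.53, 19.43, 26.33, 33.23]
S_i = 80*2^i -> [80, 160, 320, 640, 1280]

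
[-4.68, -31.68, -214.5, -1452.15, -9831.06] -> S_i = -4.68*6.77^i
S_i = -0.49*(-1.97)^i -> [-0.49, 0.97, -1.9, 3.75, -7.38]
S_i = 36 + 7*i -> [36, 43, 50, 57, 64]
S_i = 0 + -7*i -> [0, -7, -14, -21, -28]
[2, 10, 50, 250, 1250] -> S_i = 2*5^i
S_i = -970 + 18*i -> [-970, -952, -934, -916, -898]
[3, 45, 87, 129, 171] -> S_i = 3 + 42*i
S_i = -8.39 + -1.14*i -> [-8.39, -9.53, -10.67, -11.81, -12.95]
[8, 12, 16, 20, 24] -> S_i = 8 + 4*i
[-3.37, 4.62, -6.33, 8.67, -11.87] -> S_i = -3.37*(-1.37)^i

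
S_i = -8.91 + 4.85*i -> [-8.91, -4.06, 0.79, 5.64, 10.49]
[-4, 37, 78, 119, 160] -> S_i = -4 + 41*i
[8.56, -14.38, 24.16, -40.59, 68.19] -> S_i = 8.56*(-1.68)^i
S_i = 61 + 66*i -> [61, 127, 193, 259, 325]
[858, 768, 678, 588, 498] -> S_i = 858 + -90*i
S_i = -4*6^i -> [-4, -24, -144, -864, -5184]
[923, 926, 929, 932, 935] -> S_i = 923 + 3*i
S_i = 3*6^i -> [3, 18, 108, 648, 3888]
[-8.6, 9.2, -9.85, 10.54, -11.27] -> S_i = -8.60*(-1.07)^i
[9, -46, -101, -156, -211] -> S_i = 9 + -55*i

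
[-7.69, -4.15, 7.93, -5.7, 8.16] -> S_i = Random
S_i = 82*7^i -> [82, 574, 4018, 28126, 196882]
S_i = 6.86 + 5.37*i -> [6.86, 12.23, 17.6, 22.97, 28.34]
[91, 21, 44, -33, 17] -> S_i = Random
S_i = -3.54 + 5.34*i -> [-3.54, 1.8, 7.14, 12.48, 17.82]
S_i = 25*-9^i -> [25, -225, 2025, -18225, 164025]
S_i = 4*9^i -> [4, 36, 324, 2916, 26244]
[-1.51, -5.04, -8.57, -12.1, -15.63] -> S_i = -1.51 + -3.53*i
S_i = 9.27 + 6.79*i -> [9.27, 16.06, 22.85, 29.64, 36.43]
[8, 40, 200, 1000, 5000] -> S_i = 8*5^i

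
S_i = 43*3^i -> [43, 129, 387, 1161, 3483]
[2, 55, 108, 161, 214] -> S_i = 2 + 53*i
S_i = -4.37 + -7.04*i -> [-4.37, -11.41, -18.45, -25.49, -32.53]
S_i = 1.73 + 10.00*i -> [1.73, 11.73, 21.73, 31.73, 41.73]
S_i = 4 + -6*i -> [4, -2, -8, -14, -20]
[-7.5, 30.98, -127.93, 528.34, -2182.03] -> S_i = -7.50*(-4.13)^i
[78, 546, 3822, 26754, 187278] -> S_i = 78*7^i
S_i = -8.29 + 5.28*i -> [-8.29, -3.01, 2.27, 7.55, 12.83]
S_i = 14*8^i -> [14, 112, 896, 7168, 57344]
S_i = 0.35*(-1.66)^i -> [0.35, -0.58, 0.96, -1.6, 2.66]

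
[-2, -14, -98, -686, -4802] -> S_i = -2*7^i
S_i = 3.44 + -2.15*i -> [3.44, 1.29, -0.86, -3.01, -5.16]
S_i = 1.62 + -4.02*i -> [1.62, -2.4, -6.42, -10.44, -14.46]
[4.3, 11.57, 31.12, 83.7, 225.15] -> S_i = 4.30*2.69^i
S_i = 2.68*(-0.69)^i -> [2.68, -1.85, 1.28, -0.88, 0.61]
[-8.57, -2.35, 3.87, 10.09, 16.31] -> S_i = -8.57 + 6.22*i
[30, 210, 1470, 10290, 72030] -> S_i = 30*7^i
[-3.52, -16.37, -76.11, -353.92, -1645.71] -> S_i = -3.52*4.65^i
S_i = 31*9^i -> [31, 279, 2511, 22599, 203391]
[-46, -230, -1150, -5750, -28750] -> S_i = -46*5^i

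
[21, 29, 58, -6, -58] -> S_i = Random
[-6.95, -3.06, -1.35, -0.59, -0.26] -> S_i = -6.95*0.44^i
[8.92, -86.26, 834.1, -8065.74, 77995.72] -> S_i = 8.92*(-9.67)^i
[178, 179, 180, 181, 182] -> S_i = 178 + 1*i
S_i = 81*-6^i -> [81, -486, 2916, -17496, 104976]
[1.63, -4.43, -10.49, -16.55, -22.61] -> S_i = 1.63 + -6.06*i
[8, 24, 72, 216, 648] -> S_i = 8*3^i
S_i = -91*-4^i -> [-91, 364, -1456, 5824, -23296]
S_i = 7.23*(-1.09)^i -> [7.23, -7.88, 8.59, -9.36, 10.21]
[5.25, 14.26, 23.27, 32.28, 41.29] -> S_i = 5.25 + 9.01*i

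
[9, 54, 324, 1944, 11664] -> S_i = 9*6^i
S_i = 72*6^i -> [72, 432, 2592, 15552, 93312]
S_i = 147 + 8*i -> [147, 155, 163, 171, 179]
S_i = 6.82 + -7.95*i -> [6.82, -1.13, -9.08, -17.03, -24.98]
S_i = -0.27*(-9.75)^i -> [-0.27, 2.63, -25.67, 250.25, -2439.96]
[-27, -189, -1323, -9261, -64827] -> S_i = -27*7^i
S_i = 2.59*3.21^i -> [2.59, 8.31, 26.69, 85.67, 274.99]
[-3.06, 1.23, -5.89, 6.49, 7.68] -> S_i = Random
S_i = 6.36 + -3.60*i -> [6.36, 2.76, -0.84, -4.44, -8.04]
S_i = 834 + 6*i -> [834, 840, 846, 852, 858]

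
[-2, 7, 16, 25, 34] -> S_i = -2 + 9*i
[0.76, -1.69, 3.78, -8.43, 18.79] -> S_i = 0.76*(-2.23)^i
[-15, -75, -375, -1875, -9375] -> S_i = -15*5^i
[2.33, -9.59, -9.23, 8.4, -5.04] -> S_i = Random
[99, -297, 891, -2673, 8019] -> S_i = 99*-3^i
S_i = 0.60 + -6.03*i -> [0.6, -5.43, -11.46, -17.49, -23.52]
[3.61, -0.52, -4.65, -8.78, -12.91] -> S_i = 3.61 + -4.13*i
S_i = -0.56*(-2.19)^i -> [-0.56, 1.23, -2.69, 5.88, -12.88]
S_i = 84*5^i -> [84, 420, 2100, 10500, 52500]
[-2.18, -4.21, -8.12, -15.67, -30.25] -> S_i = -2.18*1.93^i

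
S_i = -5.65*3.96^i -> [-5.65, -22.37, -88.6, -350.86, -1389.41]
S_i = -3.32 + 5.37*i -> [-3.32, 2.05, 7.42, 12.79, 18.16]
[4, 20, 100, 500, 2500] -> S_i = 4*5^i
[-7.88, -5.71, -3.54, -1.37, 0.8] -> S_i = -7.88 + 2.17*i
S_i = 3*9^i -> [3, 27, 243, 2187, 19683]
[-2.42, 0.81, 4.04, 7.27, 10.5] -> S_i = -2.42 + 3.23*i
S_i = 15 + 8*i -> [15, 23, 31, 39, 47]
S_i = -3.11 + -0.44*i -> [-3.11, -3.55, -3.99, -4.43, -4.87]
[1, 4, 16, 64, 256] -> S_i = 1*4^i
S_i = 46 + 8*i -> [46, 54, 62, 70, 78]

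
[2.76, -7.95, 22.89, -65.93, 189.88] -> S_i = 2.76*(-2.88)^i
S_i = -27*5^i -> [-27, -135, -675, -3375, -16875]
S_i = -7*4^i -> [-7, -28, -112, -448, -1792]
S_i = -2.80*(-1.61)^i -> [-2.8, 4.51, -7.26, 11.69, -18.81]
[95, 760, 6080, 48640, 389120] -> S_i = 95*8^i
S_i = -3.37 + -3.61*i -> [-3.37, -6.98, -10.59, -14.2, -17.81]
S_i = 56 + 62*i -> [56, 118, 180, 242, 304]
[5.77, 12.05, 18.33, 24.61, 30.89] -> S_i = 5.77 + 6.28*i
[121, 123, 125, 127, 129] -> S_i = 121 + 2*i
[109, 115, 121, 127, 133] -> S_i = 109 + 6*i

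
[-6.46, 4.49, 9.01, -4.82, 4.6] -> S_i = Random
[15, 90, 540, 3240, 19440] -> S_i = 15*6^i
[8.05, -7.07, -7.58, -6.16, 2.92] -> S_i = Random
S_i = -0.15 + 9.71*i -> [-0.15, 9.56, 19.27, 28.98, 38.69]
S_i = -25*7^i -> [-25, -175, -1225, -8575, -60025]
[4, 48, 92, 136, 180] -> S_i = 4 + 44*i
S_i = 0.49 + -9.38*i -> [0.49, -8.89, -18.27, -27.65, -37.03]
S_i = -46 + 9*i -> [-46, -37, -28, -19, -10]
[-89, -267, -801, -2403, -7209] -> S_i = -89*3^i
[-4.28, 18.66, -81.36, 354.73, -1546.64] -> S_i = -4.28*(-4.36)^i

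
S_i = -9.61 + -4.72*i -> [-9.61, -14.33, -19.05, -23.77, -28.49]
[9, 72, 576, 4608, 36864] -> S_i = 9*8^i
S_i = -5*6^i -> [-5, -30, -180, -1080, -6480]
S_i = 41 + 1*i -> [41, 42, 43, 44, 45]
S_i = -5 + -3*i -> [-5, -8, -11, -14, -17]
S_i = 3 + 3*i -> [3, 6, 9, 12, 15]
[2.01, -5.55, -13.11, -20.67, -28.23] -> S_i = 2.01 + -7.56*i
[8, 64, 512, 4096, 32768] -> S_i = 8*8^i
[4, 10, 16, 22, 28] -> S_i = 4 + 6*i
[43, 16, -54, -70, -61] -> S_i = Random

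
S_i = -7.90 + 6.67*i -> [-7.9, -1.23, 5.44, 12.11, 18.78]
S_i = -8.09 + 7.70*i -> [-8.09, -0.39, 7.31, 15.01, 22.71]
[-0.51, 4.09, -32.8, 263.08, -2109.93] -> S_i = -0.51*(-8.02)^i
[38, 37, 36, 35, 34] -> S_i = 38 + -1*i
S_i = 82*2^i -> [82, 164, 328, 656, 1312]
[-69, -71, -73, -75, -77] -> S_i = -69 + -2*i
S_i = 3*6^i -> [3, 18, 108, 648, 3888]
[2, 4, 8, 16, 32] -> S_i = 2*2^i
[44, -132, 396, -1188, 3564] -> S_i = 44*-3^i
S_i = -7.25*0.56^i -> [-7.25, -4.06, -2.27, -1.27, -0.71]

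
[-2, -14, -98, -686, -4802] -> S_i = -2*7^i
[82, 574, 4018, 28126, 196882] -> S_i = 82*7^i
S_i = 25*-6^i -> [25, -150, 900, -5400, 32400]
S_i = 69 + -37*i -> [69, 32, -5, -42, -79]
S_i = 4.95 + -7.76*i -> [4.95, -2.81, -10.57, -18.33, -26.09]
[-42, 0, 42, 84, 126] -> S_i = -42 + 42*i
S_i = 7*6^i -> [7, 42, 252, 1512, 9072]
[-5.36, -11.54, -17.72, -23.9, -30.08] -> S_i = -5.36 + -6.18*i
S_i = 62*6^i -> [62, 372, 2232, 13392, 80352]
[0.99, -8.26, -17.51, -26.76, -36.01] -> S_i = 0.99 + -9.25*i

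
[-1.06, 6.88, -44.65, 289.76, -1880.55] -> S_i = -1.06*(-6.49)^i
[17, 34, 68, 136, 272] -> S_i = 17*2^i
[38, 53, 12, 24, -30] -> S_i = Random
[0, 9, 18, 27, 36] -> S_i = 0 + 9*i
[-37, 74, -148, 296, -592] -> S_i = -37*-2^i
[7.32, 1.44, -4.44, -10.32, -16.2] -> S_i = 7.32 + -5.88*i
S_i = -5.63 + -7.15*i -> [-5.63, -12.78, -19.93, -27.08, -34.23]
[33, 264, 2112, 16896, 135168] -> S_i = 33*8^i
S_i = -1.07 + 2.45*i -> [-1.07, 1.38, 3.83, 6.28, 8.73]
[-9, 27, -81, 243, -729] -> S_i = -9*-3^i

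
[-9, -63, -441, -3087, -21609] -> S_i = -9*7^i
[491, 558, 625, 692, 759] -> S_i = 491 + 67*i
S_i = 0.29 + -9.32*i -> [0.29, -9.03, -18.35, -27.67, -36.99]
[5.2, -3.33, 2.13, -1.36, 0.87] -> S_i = 5.20*(-0.64)^i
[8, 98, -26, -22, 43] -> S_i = Random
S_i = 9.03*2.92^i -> [9.03, 26.37, 76.99, 224.82, 656.48]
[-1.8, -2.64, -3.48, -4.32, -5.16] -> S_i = -1.80 + -0.84*i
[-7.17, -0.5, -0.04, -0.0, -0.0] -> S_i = -7.17*0.07^i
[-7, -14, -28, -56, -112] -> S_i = -7*2^i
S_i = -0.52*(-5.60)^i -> [-0.52, 2.91, -16.31, 91.32, -511.39]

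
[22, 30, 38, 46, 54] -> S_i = 22 + 8*i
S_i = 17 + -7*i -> [17, 10, 3, -4, -11]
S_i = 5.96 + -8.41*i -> [5.96, -2.45, -10.86, -19.27, -27.68]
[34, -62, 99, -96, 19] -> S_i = Random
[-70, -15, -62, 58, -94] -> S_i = Random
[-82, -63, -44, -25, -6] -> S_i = -82 + 19*i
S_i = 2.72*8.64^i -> [2.72, 23.5, 203.05, 1754.33, 15157.37]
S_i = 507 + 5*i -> [507, 512, 517, 522, 527]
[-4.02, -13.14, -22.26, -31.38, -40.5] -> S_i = -4.02 + -9.12*i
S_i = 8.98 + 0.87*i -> [8.98, 9.85, 10.72, 11.59, 12.46]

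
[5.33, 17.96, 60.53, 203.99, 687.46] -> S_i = 5.33*3.37^i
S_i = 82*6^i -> [82, 492, 2952, 17712, 106272]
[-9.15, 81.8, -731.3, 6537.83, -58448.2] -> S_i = -9.15*(-8.94)^i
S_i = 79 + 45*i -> [79, 124, 169, 214, 259]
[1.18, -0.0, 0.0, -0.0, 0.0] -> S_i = 1.18*-0.00^i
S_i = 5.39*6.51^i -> [5.39, 35.09, 228.43, 1487.07, 9680.83]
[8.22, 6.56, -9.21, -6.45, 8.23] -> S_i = Random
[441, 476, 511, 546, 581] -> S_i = 441 + 35*i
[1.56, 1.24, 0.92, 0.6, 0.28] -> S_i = 1.56 + -0.32*i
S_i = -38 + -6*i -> [-38, -44, -50, -56, -62]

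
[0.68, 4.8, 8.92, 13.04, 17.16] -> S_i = 0.68 + 4.12*i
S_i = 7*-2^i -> [7, -14, 28, -56, 112]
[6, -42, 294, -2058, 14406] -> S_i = 6*-7^i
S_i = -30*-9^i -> [-30, 270, -2430, 21870, -196830]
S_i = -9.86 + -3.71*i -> [-9.86, -13.57, -17.28, -20.99, -24.7]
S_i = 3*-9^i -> [3, -27, 243, -2187, 19683]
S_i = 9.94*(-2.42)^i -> [9.94, -24.05, 58.21, -140.87, 340.92]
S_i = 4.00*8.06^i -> [4.0, 32.24, 259.85, 2094.43, 16881.08]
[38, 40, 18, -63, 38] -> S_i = Random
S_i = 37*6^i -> [37, 222, 1332, 7992, 47952]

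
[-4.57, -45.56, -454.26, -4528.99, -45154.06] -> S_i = -4.57*9.97^i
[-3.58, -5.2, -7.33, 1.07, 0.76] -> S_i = Random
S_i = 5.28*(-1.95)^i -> [5.28, -10.3, 20.08, -39.15, 76.34]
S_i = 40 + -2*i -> [40, 38, 36, 34, 32]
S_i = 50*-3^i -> [50, -150, 450, -1350, 4050]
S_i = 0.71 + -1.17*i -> [0.71, -0.46, -1.63, -2.8, -3.97]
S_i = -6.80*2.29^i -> [-6.8, -15.57, -35.66, -81.66, -187.0]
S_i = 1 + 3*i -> [1, 4, 7, 10, 13]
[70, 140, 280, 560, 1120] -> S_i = 70*2^i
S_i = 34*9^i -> [34, 306, 2754, 24786, 223074]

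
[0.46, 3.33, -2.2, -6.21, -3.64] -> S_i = Random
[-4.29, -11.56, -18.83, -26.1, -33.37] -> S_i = -4.29 + -7.27*i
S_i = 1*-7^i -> [1, -7, 49, -343, 2401]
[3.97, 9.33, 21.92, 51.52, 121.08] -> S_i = 3.97*2.35^i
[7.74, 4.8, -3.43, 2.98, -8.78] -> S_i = Random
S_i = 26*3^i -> [26, 78, 234, 702, 2106]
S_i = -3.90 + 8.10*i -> [-3.9, 4.2, 12.3, 20.4, 28.5]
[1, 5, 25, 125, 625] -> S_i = 1*5^i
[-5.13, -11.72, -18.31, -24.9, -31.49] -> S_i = -5.13 + -6.59*i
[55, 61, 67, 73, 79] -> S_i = 55 + 6*i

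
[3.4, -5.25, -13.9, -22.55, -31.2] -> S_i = 3.40 + -8.65*i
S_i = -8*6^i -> [-8, -48, -288, -1728, -10368]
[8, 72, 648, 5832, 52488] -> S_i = 8*9^i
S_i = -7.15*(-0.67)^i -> [-7.15, 4.79, -3.21, 2.15, -1.44]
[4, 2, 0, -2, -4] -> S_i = 4 + -2*i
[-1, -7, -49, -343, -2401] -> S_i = -1*7^i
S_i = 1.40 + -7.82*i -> [1.4, -6.42, -14.24, -22.06, -29.88]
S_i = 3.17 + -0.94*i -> [3.17, 2.23, 1.29, 0.35, -0.59]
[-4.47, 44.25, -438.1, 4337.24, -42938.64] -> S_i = -4.47*(-9.90)^i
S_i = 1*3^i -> [1, 3, 9, 27, 81]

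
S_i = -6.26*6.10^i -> [-6.26, -38.19, -232.93, -1420.9, -8667.5]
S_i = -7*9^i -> [-7, -63, -567, -5103, -45927]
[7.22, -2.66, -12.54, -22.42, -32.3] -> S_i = 7.22 + -9.88*i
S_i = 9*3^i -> [9, 27, 81, 243, 729]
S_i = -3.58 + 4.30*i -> [-3.58, 0.72, 5.02, 9.32, 13.62]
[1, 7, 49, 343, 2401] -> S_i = 1*7^i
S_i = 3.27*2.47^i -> [3.27, 8.08, 19.95, 49.28, 121.71]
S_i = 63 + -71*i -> [63, -8, -79, -150, -221]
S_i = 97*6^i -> [97, 582, 3492, 20952, 125712]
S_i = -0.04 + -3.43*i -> [-0.04, -3.47, -6.9, -10.33, -13.76]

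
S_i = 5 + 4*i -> [5, 9, 13, 17, 21]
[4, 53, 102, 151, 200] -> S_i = 4 + 49*i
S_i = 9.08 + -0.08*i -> [9.08, 9.0, 8.92, 8.84, 8.76]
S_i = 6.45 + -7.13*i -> [6.45, -0.68, -7.81, -14.94, -22.07]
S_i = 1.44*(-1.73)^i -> [1.44, -2.49, 4.31, -7.46, 12.9]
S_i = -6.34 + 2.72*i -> [-6.34, -3.62, -0.9, 1.82, 4.54]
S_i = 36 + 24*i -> [36, 60, 84, 108, 132]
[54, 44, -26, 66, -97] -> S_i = Random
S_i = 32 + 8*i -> [32, 40, 48, 56, 64]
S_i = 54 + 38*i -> [54, 92, 130, 168, 206]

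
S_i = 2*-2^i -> [2, -4, 8, -16, 32]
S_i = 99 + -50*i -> [99, 49, -1, -51, -101]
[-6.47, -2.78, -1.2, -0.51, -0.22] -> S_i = -6.47*0.43^i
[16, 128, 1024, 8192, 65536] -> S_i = 16*8^i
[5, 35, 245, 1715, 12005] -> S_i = 5*7^i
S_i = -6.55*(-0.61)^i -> [-6.55, 4.0, -2.44, 1.49, -0.91]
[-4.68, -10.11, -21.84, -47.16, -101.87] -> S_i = -4.68*2.16^i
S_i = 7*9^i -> [7, 63, 567, 5103, 45927]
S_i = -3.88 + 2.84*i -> [-3.88, -1.04, 1.8, 4.64, 7.48]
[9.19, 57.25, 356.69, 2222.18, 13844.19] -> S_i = 9.19*6.23^i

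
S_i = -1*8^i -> [-1, -8, -64, -512, -4096]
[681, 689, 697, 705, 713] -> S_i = 681 + 8*i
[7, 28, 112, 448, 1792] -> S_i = 7*4^i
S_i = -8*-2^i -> [-8, 16, -32, 64, -128]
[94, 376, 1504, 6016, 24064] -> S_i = 94*4^i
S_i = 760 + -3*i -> [760, 757, 754, 751, 748]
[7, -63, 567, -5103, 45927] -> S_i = 7*-9^i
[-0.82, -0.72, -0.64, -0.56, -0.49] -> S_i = -0.82*0.88^i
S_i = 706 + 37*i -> [706, 743, 780, 817, 854]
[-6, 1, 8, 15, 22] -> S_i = -6 + 7*i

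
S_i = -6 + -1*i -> [-6, -7, -8, -9, -10]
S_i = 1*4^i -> [1, 4, 16, 64, 256]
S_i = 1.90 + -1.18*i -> [1.9, 0.72, -0.46, -1.64, -2.82]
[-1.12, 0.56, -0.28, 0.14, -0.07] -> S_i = -1.12*(-0.50)^i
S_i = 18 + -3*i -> [18, 15, 12, 9, 6]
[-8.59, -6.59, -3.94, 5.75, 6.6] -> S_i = Random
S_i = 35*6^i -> [35, 210, 1260, 7560, 45360]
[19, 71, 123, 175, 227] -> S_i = 19 + 52*i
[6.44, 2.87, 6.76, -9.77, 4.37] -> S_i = Random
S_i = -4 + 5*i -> [-4, 1, 6, 11, 16]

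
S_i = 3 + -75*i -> [3, -72, -147, -222, -297]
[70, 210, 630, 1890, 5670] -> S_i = 70*3^i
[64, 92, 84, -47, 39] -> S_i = Random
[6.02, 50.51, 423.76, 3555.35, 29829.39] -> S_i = 6.02*8.39^i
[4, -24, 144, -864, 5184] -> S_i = 4*-6^i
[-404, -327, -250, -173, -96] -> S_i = -404 + 77*i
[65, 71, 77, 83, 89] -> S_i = 65 + 6*i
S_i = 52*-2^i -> [52, -104, 208, -416, 832]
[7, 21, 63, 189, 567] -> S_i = 7*3^i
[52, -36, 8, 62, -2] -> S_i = Random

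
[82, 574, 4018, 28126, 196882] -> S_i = 82*7^i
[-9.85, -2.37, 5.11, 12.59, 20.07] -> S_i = -9.85 + 7.48*i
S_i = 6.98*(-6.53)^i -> [6.98, -45.58, 297.63, -1943.55, 12691.36]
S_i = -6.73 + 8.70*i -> [-6.73, 1.97, 10.67, 19.37, 28.07]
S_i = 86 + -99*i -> [86, -13, -112, -211, -310]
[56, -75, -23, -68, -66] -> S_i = Random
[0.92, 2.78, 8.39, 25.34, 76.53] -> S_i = 0.92*3.02^i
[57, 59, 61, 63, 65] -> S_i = 57 + 2*i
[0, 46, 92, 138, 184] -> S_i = 0 + 46*i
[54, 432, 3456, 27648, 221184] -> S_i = 54*8^i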